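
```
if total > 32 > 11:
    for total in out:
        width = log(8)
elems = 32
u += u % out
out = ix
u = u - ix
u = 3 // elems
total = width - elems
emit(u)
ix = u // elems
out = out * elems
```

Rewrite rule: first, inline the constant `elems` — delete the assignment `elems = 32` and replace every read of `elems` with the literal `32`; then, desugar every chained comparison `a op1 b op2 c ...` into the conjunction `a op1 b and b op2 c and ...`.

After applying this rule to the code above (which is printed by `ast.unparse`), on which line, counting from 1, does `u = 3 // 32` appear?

7

Transformed code:
if total > 32 and 32 > 11:
    for total in out:
        width = log(8)
u += u % out
out = ix
u = u - ix
u = 3 // 32
total = width - 32
emit(u)
ix = u // 32
out = out * 32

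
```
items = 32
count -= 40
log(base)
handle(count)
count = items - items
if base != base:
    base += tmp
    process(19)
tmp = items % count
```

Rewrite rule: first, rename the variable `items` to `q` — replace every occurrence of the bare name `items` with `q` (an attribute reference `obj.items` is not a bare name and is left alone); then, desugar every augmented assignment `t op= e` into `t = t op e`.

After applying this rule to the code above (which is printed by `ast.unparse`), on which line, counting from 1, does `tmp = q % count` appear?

Transformed code:
q = 32
count = count - 40
log(base)
handle(count)
count = q - q
if base != base:
    base = base + tmp
    process(19)
tmp = q % count

9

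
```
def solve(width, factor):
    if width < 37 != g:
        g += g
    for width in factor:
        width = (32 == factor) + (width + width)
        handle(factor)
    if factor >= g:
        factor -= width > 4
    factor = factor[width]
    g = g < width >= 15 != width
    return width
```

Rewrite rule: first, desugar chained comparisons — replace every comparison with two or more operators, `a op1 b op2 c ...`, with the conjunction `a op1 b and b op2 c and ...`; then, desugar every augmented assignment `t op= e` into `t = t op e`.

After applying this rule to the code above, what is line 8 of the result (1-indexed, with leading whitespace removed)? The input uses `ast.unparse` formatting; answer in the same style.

Transformed code:
def solve(width, factor):
    if width < 37 and 37 != g:
        g = g + g
    for width in factor:
        width = (32 == factor) + (width + width)
        handle(factor)
    if factor >= g:
        factor = factor - (width > 4)
    factor = factor[width]
    g = g < width and width >= 15 and (15 != width)
    return width

factor = factor - (width > 4)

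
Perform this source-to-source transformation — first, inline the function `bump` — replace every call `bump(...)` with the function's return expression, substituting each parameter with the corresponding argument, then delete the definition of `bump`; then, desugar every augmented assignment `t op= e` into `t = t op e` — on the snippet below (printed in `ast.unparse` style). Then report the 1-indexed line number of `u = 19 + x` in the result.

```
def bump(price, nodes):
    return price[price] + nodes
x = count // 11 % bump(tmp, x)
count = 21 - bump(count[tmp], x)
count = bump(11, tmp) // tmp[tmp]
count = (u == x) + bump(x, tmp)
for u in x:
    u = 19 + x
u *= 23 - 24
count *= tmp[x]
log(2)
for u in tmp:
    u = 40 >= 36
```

Transformed code:
x = count // 11 % (tmp[tmp] + x)
count = 21 - (count[tmp][count[tmp]] + x)
count = (11[11] + tmp) // tmp[tmp]
count = (u == x) + (x[x] + tmp)
for u in x:
    u = 19 + x
u = u * (23 - 24)
count = count * tmp[x]
log(2)
for u in tmp:
    u = 40 >= 36

6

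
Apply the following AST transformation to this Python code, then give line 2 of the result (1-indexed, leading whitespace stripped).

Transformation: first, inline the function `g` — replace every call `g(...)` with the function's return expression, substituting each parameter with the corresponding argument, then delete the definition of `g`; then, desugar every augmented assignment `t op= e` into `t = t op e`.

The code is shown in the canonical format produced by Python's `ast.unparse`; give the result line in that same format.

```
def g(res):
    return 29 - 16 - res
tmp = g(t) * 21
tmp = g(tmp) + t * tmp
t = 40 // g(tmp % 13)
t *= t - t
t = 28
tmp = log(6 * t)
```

tmp = 29 - 16 - tmp + t * tmp

Transformed code:
tmp = (29 - 16 - t) * 21
tmp = 29 - 16 - tmp + t * tmp
t = 40 // (29 - 16 - tmp % 13)
t = t * (t - t)
t = 28
tmp = log(6 * t)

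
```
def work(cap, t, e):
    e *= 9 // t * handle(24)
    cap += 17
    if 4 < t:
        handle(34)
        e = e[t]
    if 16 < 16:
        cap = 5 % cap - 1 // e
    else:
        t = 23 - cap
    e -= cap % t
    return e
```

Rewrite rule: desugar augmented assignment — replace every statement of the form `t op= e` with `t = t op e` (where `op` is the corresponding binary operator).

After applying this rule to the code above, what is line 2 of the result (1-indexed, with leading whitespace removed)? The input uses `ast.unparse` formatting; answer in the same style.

Transformed code:
def work(cap, t, e):
    e = e * (9 // t * handle(24))
    cap = cap + 17
    if 4 < t:
        handle(34)
        e = e[t]
    if 16 < 16:
        cap = 5 % cap - 1 // e
    else:
        t = 23 - cap
    e = e - cap % t
    return e

e = e * (9 // t * handle(24))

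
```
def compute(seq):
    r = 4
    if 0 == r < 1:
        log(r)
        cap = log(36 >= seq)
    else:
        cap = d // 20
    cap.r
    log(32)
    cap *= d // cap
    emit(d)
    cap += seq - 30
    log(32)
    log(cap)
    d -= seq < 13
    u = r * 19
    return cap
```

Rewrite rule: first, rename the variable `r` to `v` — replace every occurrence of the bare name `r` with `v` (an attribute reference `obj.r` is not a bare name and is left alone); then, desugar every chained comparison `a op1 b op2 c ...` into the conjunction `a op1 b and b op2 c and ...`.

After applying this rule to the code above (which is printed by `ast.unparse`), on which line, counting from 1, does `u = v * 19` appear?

Transformed code:
def compute(seq):
    v = 4
    if 0 == v and v < 1:
        log(v)
        cap = log(36 >= seq)
    else:
        cap = d // 20
    cap.r
    log(32)
    cap *= d // cap
    emit(d)
    cap += seq - 30
    log(32)
    log(cap)
    d -= seq < 13
    u = v * 19
    return cap

16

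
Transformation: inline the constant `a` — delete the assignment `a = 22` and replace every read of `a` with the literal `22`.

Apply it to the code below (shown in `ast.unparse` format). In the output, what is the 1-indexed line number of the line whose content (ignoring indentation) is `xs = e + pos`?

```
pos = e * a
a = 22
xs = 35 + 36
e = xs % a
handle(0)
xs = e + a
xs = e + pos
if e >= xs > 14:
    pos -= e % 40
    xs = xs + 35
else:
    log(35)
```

6

Transformed code:
pos = e * 22
xs = 35 + 36
e = xs % 22
handle(0)
xs = e + 22
xs = e + pos
if e >= xs > 14:
    pos -= e % 40
    xs = xs + 35
else:
    log(35)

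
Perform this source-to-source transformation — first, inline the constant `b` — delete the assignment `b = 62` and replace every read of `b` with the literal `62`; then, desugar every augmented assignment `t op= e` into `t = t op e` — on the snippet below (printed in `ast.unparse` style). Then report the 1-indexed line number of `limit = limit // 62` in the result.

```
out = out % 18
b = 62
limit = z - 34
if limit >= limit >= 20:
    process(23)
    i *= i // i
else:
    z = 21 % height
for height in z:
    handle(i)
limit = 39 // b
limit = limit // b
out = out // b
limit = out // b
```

11

Transformed code:
out = out % 18
limit = z - 34
if limit >= limit >= 20:
    process(23)
    i = i * (i // i)
else:
    z = 21 % height
for height in z:
    handle(i)
limit = 39 // 62
limit = limit // 62
out = out // 62
limit = out // 62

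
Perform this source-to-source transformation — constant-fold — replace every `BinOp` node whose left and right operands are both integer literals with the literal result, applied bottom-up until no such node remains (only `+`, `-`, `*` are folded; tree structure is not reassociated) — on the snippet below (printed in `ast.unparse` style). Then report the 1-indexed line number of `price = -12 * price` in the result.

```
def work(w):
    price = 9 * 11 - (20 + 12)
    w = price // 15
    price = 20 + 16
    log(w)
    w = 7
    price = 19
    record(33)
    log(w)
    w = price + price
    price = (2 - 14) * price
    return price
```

11

Transformed code:
def work(w):
    price = 67
    w = price // 15
    price = 36
    log(w)
    w = 7
    price = 19
    record(33)
    log(w)
    w = price + price
    price = -12 * price
    return price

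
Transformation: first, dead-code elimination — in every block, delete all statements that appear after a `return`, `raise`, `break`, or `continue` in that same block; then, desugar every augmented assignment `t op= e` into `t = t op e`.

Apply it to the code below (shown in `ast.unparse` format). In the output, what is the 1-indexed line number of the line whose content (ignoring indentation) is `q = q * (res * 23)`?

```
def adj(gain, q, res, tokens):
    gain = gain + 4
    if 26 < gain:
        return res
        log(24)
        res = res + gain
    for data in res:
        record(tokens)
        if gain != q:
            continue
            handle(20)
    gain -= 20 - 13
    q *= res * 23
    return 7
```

10

Transformed code:
def adj(gain, q, res, tokens):
    gain = gain + 4
    if 26 < gain:
        return res
    for data in res:
        record(tokens)
        if gain != q:
            continue
    gain = gain - (20 - 13)
    q = q * (res * 23)
    return 7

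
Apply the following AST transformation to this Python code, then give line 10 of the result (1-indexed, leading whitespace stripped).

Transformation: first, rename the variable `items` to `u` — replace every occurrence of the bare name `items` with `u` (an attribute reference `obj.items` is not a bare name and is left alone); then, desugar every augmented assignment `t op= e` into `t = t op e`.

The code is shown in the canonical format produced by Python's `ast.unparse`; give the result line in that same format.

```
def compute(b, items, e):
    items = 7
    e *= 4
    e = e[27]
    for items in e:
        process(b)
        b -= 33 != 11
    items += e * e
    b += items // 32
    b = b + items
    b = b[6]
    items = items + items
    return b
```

b = b + u

Transformed code:
def compute(b, u, e):
    u = 7
    e = e * 4
    e = e[27]
    for u in e:
        process(b)
        b = b - (33 != 11)
    u = u + e * e
    b = b + u // 32
    b = b + u
    b = b[6]
    u = u + u
    return b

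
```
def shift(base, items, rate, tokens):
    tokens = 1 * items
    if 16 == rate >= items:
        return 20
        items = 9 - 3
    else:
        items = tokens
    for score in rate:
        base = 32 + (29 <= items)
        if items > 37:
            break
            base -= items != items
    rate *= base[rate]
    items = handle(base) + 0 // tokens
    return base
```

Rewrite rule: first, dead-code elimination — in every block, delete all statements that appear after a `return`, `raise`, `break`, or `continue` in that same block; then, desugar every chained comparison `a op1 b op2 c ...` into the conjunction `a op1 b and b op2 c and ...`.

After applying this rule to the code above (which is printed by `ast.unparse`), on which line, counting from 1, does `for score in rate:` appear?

7

Transformed code:
def shift(base, items, rate, tokens):
    tokens = 1 * items
    if 16 == rate and rate >= items:
        return 20
    else:
        items = tokens
    for score in rate:
        base = 32 + (29 <= items)
        if items > 37:
            break
    rate *= base[rate]
    items = handle(base) + 0 // tokens
    return base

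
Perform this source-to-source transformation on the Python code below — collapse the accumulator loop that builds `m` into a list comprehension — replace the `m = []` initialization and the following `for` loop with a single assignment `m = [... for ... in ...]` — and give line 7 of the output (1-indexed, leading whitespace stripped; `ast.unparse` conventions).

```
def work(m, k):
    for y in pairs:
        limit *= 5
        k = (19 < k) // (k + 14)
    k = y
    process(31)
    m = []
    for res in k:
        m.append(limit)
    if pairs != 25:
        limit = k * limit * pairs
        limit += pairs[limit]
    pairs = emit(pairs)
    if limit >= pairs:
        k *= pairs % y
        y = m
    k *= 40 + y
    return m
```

Transformed code:
def work(m, k):
    for y in pairs:
        limit *= 5
        k = (19 < k) // (k + 14)
    k = y
    process(31)
    m = [limit for res in k]
    if pairs != 25:
        limit = k * limit * pairs
        limit += pairs[limit]
    pairs = emit(pairs)
    if limit >= pairs:
        k *= pairs % y
        y = m
    k *= 40 + y
    return m

m = [limit for res in k]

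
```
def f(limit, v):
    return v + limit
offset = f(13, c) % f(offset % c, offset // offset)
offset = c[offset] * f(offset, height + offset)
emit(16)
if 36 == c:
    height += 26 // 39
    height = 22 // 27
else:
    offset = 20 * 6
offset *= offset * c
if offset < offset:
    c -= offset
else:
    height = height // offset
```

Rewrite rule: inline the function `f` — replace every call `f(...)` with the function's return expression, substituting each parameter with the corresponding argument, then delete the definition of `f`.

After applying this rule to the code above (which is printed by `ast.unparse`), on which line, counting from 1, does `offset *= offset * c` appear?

9

Transformed code:
offset = (c + 13) % (offset // offset + offset % c)
offset = c[offset] * (height + offset + offset)
emit(16)
if 36 == c:
    height += 26 // 39
    height = 22 // 27
else:
    offset = 20 * 6
offset *= offset * c
if offset < offset:
    c -= offset
else:
    height = height // offset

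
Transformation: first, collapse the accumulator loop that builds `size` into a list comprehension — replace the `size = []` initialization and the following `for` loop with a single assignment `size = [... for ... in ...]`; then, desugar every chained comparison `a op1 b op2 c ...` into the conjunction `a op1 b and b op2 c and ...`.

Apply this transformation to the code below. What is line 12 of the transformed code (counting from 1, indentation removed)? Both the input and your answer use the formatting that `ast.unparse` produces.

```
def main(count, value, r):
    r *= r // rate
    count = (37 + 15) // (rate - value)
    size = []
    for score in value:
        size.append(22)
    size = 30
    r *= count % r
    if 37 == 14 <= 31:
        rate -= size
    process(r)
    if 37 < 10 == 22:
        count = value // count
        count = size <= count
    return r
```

Transformed code:
def main(count, value, r):
    r *= r // rate
    count = (37 + 15) // (rate - value)
    size = [22 for score in value]
    size = 30
    r *= count % r
    if 37 == 14 and 14 <= 31:
        rate -= size
    process(r)
    if 37 < 10 and 10 == 22:
        count = value // count
        count = size <= count
    return r

count = size <= count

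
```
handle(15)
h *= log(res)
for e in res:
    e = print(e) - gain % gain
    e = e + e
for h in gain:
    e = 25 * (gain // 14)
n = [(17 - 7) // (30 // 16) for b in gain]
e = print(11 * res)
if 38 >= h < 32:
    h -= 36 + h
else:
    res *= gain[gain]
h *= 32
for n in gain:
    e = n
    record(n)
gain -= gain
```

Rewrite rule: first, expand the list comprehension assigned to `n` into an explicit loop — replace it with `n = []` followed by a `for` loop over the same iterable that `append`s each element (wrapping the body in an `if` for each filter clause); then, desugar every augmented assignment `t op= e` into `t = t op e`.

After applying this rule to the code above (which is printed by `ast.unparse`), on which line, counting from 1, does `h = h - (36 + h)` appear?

Transformed code:
handle(15)
h = h * log(res)
for e in res:
    e = print(e) - gain % gain
    e = e + e
for h in gain:
    e = 25 * (gain // 14)
n = []
for b in gain:
    n.append((17 - 7) // (30 // 16))
e = print(11 * res)
if 38 >= h < 32:
    h = h - (36 + h)
else:
    res = res * gain[gain]
h = h * 32
for n in gain:
    e = n
    record(n)
gain = gain - gain

13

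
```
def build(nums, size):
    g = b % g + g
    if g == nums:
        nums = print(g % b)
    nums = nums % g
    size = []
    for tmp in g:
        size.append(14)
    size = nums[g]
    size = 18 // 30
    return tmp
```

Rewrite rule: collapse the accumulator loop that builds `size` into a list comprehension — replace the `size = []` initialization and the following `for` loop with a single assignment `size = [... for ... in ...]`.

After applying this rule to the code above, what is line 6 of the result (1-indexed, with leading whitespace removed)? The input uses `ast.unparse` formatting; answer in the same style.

size = [14 for tmp in g]

Transformed code:
def build(nums, size):
    g = b % g + g
    if g == nums:
        nums = print(g % b)
    nums = nums % g
    size = [14 for tmp in g]
    size = nums[g]
    size = 18 // 30
    return tmp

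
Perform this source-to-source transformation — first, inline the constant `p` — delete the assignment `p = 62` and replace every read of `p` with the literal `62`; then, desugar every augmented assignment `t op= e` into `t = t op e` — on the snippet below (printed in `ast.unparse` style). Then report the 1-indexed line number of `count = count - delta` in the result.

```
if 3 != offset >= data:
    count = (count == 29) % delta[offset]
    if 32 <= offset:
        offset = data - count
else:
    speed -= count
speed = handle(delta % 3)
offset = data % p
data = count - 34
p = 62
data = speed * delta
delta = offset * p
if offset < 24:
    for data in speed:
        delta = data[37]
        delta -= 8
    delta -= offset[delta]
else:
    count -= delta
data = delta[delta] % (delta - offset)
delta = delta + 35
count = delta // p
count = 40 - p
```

Transformed code:
if 3 != offset >= data:
    count = (count == 29) % delta[offset]
    if 32 <= offset:
        offset = data - count
else:
    speed = speed - count
speed = handle(delta % 3)
offset = data % 62
data = count - 34
data = speed * delta
delta = offset * 62
if offset < 24:
    for data in speed:
        delta = data[37]
        delta = delta - 8
    delta = delta - offset[delta]
else:
    count = count - delta
data = delta[delta] % (delta - offset)
delta = delta + 35
count = delta // 62
count = 40 - 62

18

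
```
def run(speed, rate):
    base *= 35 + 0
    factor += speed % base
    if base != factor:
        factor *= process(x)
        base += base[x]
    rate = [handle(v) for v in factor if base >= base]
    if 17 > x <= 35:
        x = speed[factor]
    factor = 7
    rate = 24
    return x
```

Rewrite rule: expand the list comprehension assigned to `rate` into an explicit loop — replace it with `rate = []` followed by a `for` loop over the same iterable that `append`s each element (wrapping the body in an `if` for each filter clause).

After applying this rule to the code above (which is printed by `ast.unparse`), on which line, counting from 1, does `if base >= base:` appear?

Transformed code:
def run(speed, rate):
    base *= 35 + 0
    factor += speed % base
    if base != factor:
        factor *= process(x)
        base += base[x]
    rate = []
    for v in factor:
        if base >= base:
            rate.append(handle(v))
    if 17 > x <= 35:
        x = speed[factor]
    factor = 7
    rate = 24
    return x

9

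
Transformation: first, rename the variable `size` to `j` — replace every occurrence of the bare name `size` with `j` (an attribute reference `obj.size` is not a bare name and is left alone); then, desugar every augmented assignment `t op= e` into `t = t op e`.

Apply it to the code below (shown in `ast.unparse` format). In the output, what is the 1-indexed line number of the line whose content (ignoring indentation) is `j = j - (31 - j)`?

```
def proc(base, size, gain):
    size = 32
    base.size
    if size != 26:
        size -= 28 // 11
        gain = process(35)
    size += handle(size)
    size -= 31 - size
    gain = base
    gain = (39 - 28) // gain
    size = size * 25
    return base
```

Transformed code:
def proc(base, j, gain):
    j = 32
    base.size
    if j != 26:
        j = j - 28 // 11
        gain = process(35)
    j = j + handle(j)
    j = j - (31 - j)
    gain = base
    gain = (39 - 28) // gain
    j = j * 25
    return base

8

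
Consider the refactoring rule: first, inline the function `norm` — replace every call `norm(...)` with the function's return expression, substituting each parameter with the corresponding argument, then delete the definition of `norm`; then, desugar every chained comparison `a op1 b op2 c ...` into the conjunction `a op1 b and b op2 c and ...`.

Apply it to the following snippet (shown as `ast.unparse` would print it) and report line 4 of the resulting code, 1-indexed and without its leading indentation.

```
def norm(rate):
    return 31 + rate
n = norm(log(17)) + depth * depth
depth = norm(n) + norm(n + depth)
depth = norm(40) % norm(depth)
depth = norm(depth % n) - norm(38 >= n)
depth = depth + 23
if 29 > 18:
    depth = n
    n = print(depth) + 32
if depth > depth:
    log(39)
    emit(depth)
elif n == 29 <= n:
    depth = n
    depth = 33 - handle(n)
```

depth = 31 + depth % n - (31 + (38 >= n))

Transformed code:
n = 31 + log(17) + depth * depth
depth = 31 + n + (31 + (n + depth))
depth = (31 + 40) % (31 + depth)
depth = 31 + depth % n - (31 + (38 >= n))
depth = depth + 23
if 29 > 18:
    depth = n
    n = print(depth) + 32
if depth > depth:
    log(39)
    emit(depth)
elif n == 29 and 29 <= n:
    depth = n
    depth = 33 - handle(n)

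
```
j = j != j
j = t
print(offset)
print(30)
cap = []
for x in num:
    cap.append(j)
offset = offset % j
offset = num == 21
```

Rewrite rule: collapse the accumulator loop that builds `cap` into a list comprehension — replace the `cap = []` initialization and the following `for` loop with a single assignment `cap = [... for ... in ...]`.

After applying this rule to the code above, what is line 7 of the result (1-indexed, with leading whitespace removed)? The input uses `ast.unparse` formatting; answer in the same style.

offset = num == 21

Transformed code:
j = j != j
j = t
print(offset)
print(30)
cap = [j for x in num]
offset = offset % j
offset = num == 21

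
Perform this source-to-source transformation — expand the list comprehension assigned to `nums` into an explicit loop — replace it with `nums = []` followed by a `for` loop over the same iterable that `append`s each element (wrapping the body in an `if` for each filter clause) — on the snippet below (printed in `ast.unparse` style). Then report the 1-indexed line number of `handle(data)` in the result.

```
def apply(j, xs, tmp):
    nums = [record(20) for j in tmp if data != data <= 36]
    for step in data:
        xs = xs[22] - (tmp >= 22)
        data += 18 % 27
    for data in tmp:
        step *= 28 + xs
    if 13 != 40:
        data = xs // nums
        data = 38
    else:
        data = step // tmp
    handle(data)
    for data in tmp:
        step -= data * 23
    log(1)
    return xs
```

16

Transformed code:
def apply(j, xs, tmp):
    nums = []
    for j in tmp:
        if data != data <= 36:
            nums.append(record(20))
    for step in data:
        xs = xs[22] - (tmp >= 22)
        data += 18 % 27
    for data in tmp:
        step *= 28 + xs
    if 13 != 40:
        data = xs // nums
        data = 38
    else:
        data = step // tmp
    handle(data)
    for data in tmp:
        step -= data * 23
    log(1)
    return xs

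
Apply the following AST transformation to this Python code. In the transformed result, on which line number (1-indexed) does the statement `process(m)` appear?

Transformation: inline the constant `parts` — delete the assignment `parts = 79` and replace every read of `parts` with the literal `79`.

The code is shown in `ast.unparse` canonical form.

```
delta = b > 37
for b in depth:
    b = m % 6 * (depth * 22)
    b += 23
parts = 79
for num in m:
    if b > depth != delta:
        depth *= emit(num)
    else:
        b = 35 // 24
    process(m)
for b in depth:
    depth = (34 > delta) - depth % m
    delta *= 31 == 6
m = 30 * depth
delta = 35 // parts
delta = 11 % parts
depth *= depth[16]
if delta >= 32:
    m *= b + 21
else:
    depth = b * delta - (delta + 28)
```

Transformed code:
delta = b > 37
for b in depth:
    b = m % 6 * (depth * 22)
    b += 23
for num in m:
    if b > depth != delta:
        depth *= emit(num)
    else:
        b = 35 // 24
    process(m)
for b in depth:
    depth = (34 > delta) - depth % m
    delta *= 31 == 6
m = 30 * depth
delta = 35 // 79
delta = 11 % 79
depth *= depth[16]
if delta >= 32:
    m *= b + 21
else:
    depth = b * delta - (delta + 28)

10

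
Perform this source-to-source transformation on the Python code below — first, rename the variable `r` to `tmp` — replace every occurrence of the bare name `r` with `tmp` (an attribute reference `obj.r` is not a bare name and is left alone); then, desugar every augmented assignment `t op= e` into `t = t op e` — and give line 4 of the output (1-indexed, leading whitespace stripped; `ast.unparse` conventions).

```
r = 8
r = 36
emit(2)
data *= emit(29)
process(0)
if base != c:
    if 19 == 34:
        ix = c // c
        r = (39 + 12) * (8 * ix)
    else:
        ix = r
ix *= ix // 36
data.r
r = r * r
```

data = data * emit(29)

Transformed code:
tmp = 8
tmp = 36
emit(2)
data = data * emit(29)
process(0)
if base != c:
    if 19 == 34:
        ix = c // c
        tmp = (39 + 12) * (8 * ix)
    else:
        ix = tmp
ix = ix * (ix // 36)
data.r
tmp = tmp * tmp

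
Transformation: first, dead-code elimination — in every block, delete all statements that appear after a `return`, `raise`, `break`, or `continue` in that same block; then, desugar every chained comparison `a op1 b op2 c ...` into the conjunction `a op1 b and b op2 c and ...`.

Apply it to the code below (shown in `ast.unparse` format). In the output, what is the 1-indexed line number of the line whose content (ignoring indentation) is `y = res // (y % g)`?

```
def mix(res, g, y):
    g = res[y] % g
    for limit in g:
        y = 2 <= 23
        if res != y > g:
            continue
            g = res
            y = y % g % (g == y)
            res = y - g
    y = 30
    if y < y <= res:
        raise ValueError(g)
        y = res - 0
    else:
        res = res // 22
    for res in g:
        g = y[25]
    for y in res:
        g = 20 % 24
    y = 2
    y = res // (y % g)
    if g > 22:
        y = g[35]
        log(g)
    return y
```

Transformed code:
def mix(res, g, y):
    g = res[y] % g
    for limit in g:
        y = 2 <= 23
        if res != y and y > g:
            continue
    y = 30
    if y < y and y <= res:
        raise ValueError(g)
    else:
        res = res // 22
    for res in g:
        g = y[25]
    for y in res:
        g = 20 % 24
    y = 2
    y = res // (y % g)
    if g > 22:
        y = g[35]
        log(g)
    return y

17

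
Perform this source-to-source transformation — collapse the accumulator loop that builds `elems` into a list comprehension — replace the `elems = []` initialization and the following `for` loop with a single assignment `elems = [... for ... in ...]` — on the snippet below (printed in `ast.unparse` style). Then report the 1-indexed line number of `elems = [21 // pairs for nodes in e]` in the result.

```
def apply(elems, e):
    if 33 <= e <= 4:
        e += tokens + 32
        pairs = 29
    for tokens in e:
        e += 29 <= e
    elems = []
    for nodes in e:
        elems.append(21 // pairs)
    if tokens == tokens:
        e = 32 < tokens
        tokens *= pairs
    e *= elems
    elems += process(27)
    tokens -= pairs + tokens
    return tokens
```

Transformed code:
def apply(elems, e):
    if 33 <= e <= 4:
        e += tokens + 32
        pairs = 29
    for tokens in e:
        e += 29 <= e
    elems = [21 // pairs for nodes in e]
    if tokens == tokens:
        e = 32 < tokens
        tokens *= pairs
    e *= elems
    elems += process(27)
    tokens -= pairs + tokens
    return tokens

7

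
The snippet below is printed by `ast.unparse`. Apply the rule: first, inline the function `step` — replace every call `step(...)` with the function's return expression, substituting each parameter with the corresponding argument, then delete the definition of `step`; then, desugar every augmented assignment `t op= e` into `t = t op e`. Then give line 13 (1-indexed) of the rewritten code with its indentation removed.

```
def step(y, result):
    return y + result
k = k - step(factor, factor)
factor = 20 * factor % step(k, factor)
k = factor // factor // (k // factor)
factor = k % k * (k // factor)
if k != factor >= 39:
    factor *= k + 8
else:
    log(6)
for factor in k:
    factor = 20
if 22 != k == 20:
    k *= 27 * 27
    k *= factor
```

Transformed code:
k = k - (factor + factor)
factor = 20 * factor % (k + factor)
k = factor // factor // (k // factor)
factor = k % k * (k // factor)
if k != factor >= 39:
    factor = factor * (k + 8)
else:
    log(6)
for factor in k:
    factor = 20
if 22 != k == 20:
    k = k * (27 * 27)
    k = k * factor

k = k * factor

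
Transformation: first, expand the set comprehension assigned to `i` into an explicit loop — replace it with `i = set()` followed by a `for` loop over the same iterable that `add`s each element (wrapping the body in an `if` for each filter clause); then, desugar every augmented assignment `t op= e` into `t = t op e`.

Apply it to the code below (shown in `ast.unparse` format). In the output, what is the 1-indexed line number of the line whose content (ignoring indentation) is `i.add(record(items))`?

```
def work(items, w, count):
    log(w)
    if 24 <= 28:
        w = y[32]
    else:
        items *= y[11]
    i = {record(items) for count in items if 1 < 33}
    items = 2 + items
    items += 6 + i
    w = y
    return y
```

Transformed code:
def work(items, w, count):
    log(w)
    if 24 <= 28:
        w = y[32]
    else:
        items = items * y[11]
    i = set()
    for count in items:
        if 1 < 33:
            i.add(record(items))
    items = 2 + items
    items = items + (6 + i)
    w = y
    return y

10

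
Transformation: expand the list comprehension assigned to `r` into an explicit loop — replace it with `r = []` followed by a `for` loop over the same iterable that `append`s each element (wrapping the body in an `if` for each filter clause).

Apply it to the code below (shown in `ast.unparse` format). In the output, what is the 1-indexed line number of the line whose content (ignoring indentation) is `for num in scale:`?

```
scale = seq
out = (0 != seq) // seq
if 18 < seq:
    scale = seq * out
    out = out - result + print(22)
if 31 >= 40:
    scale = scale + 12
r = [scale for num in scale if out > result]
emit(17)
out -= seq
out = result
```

Transformed code:
scale = seq
out = (0 != seq) // seq
if 18 < seq:
    scale = seq * out
    out = out - result + print(22)
if 31 >= 40:
    scale = scale + 12
r = []
for num in scale:
    if out > result:
        r.append(scale)
emit(17)
out -= seq
out = result

9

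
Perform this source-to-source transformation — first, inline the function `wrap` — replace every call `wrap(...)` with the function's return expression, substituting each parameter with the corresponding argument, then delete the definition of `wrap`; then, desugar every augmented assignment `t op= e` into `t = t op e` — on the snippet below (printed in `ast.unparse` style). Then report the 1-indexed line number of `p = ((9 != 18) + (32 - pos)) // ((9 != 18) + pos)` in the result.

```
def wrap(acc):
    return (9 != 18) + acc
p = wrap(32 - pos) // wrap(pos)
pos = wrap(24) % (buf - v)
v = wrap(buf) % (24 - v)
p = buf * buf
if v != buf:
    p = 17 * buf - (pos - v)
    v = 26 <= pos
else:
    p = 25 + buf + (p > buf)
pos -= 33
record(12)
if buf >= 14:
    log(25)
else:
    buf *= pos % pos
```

Transformed code:
p = ((9 != 18) + (32 - pos)) // ((9 != 18) + pos)
pos = ((9 != 18) + 24) % (buf - v)
v = ((9 != 18) + buf) % (24 - v)
p = buf * buf
if v != buf:
    p = 17 * buf - (pos - v)
    v = 26 <= pos
else:
    p = 25 + buf + (p > buf)
pos = pos - 33
record(12)
if buf >= 14:
    log(25)
else:
    buf = buf * (pos % pos)

1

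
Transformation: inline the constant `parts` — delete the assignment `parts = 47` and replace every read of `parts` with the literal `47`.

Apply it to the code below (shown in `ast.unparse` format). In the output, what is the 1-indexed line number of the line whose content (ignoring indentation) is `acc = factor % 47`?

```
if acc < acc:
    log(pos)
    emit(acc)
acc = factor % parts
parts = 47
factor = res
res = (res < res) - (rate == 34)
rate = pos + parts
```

Transformed code:
if acc < acc:
    log(pos)
    emit(acc)
acc = factor % 47
factor = res
res = (res < res) - (rate == 34)
rate = pos + 47

4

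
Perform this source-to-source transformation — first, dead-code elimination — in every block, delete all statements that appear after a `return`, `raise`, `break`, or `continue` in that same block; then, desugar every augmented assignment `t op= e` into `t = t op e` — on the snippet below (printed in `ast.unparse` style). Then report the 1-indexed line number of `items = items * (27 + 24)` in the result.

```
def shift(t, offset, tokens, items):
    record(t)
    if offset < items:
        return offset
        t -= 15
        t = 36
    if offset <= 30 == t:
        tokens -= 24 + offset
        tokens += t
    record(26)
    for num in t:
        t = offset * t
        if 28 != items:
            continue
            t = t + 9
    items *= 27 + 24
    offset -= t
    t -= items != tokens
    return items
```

Transformed code:
def shift(t, offset, tokens, items):
    record(t)
    if offset < items:
        return offset
    if offset <= 30 == t:
        tokens = tokens - (24 + offset)
        tokens = tokens + t
    record(26)
    for num in t:
        t = offset * t
        if 28 != items:
            continue
    items = items * (27 + 24)
    offset = offset - t
    t = t - (items != tokens)
    return items

13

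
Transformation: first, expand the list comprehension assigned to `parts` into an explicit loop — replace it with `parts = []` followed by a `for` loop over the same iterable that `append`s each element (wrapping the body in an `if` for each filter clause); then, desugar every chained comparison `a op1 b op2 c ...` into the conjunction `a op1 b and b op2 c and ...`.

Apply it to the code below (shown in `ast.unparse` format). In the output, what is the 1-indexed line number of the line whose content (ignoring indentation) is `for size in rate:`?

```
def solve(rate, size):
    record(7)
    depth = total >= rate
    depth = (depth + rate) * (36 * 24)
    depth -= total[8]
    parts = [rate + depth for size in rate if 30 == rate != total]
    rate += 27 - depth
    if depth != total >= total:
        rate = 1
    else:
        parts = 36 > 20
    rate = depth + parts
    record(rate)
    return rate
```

7

Transformed code:
def solve(rate, size):
    record(7)
    depth = total >= rate
    depth = (depth + rate) * (36 * 24)
    depth -= total[8]
    parts = []
    for size in rate:
        if 30 == rate and rate != total:
            parts.append(rate + depth)
    rate += 27 - depth
    if depth != total and total >= total:
        rate = 1
    else:
        parts = 36 > 20
    rate = depth + parts
    record(rate)
    return rate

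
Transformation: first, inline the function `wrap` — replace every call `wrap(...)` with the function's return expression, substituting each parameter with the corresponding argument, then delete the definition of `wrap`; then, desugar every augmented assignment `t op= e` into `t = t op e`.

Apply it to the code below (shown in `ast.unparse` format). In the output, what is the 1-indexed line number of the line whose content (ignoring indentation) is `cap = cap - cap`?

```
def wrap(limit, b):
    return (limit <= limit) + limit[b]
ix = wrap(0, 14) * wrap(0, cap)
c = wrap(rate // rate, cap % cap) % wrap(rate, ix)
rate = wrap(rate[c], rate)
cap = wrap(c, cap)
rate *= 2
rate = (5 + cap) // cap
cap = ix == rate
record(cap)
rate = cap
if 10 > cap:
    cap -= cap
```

11

Transformed code:
ix = ((0 <= 0) + 0[14]) * ((0 <= 0) + 0[cap])
c = ((rate // rate <= rate // rate) + (rate // rate)[cap % cap]) % ((rate <= rate) + rate[ix])
rate = (rate[c] <= rate[c]) + rate[c][rate]
cap = (c <= c) + c[cap]
rate = rate * 2
rate = (5 + cap) // cap
cap = ix == rate
record(cap)
rate = cap
if 10 > cap:
    cap = cap - cap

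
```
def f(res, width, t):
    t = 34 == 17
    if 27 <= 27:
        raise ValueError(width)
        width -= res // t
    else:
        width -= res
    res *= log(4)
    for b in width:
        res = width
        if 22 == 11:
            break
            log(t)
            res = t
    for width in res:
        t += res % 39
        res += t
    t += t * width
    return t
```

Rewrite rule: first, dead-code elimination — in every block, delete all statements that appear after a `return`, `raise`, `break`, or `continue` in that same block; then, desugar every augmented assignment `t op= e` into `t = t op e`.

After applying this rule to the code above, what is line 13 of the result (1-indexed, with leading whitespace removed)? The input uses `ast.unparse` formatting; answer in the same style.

t = t + res % 39

Transformed code:
def f(res, width, t):
    t = 34 == 17
    if 27 <= 27:
        raise ValueError(width)
    else:
        width = width - res
    res = res * log(4)
    for b in width:
        res = width
        if 22 == 11:
            break
    for width in res:
        t = t + res % 39
        res = res + t
    t = t + t * width
    return t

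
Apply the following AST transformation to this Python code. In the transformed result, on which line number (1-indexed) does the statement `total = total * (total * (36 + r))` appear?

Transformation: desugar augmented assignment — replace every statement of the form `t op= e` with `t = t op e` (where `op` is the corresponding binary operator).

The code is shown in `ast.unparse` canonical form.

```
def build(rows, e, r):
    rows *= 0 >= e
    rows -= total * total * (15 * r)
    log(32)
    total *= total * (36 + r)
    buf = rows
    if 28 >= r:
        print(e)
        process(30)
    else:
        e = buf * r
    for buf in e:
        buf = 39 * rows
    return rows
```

5

Transformed code:
def build(rows, e, r):
    rows = rows * (0 >= e)
    rows = rows - total * total * (15 * r)
    log(32)
    total = total * (total * (36 + r))
    buf = rows
    if 28 >= r:
        print(e)
        process(30)
    else:
        e = buf * r
    for buf in e:
        buf = 39 * rows
    return rows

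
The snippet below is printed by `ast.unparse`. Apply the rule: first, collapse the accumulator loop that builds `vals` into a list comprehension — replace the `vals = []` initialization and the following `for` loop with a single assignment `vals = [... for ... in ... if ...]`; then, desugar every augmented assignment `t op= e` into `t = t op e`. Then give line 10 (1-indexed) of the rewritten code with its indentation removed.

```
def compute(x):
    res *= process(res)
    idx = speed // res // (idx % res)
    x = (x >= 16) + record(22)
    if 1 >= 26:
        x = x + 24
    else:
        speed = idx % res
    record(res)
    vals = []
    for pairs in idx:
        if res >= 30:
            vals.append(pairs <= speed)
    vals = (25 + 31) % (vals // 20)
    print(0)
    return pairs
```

vals = [pairs <= speed for pairs in idx if res >= 30]

Transformed code:
def compute(x):
    res = res * process(res)
    idx = speed // res // (idx % res)
    x = (x >= 16) + record(22)
    if 1 >= 26:
        x = x + 24
    else:
        speed = idx % res
    record(res)
    vals = [pairs <= speed for pairs in idx if res >= 30]
    vals = (25 + 31) % (vals // 20)
    print(0)
    return pairs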